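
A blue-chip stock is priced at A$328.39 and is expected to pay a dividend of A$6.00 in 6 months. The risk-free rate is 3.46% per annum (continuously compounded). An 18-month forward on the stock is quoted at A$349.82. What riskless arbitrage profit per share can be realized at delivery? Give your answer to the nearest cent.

PV(dividends) I = 6.00·e^(−0.0346·6/12) = 5.8971
Fair forward F* = (S − I)·e^(rT) = (328.39 − 5.8971)·e^0.051900 = 322.4929 × 1.053270 = 339.6721
Market A$349.82 > fair 339.6721: forward overpriced → cash-and-carry (borrow at r, buy the stock and collect the dividends, short the forward).
Profit at T = |F_mkt − F*| = |349.82 − 339.6721| = A$10.15 per share

A$10.15 per share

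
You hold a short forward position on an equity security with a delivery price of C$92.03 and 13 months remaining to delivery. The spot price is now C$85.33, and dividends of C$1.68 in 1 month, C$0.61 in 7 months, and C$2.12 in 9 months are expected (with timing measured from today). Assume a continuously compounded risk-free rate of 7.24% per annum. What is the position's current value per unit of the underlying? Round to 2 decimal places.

PV(remaining dividends) I = 1.68·e^(−0.0724·1/12) + 0.61·e^(−0.0724·7/12) + 2.12·e^(−0.0724·9/12) = 4.2626
Current forward F = (S − I)·e^(rT) = (85.33 − 4.2626)·e^(0.0724·13/12) = 81.0674 × 1.081591 = 87.6818
Value (long) = (F − K)·e^(−rT) = (87.6818 − 92.03) × 0.924564 = -4.0202
Short position value = −(long value) = C$4.02

C$4.02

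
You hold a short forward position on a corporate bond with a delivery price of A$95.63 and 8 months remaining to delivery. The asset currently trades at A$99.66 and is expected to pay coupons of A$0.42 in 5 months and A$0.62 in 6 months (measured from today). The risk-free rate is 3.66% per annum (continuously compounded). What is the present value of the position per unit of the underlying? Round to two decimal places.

-A$5.31

PV(remaining coupons) I = 0.42·e^(−0.0366·5/12) + 0.62·e^(−0.0366·6/12) = 1.0224
Current forward F = (S − I)·e^(rT) = (99.66 − 1.0224)·e^(0.0366·8/12) = 98.6376 × 1.024700 = 101.0739
Value (long) = (F − K)·e^(−rT) = (101.0739 − 95.63) × 0.975895 = 5.3127
Short position value = −(long value) = -A$5.31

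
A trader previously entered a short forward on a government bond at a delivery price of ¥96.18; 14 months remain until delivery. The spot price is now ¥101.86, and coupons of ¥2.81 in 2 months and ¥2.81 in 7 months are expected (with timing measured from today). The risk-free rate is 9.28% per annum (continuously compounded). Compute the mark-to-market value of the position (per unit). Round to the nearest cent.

PV(remaining coupons) I = 2.81·e^(−0.0928·2/12) + 2.81·e^(−0.0928·7/12) = 5.4288
Current forward F = (S − I)·e^(rT) = (101.86 − 5.4288)·e^(0.0928·14/12) = 96.4312 × 1.114345 = 107.4576
Value (long) = (F − K)·e^(−rT) = (107.4576 − 96.18) × 0.897388 = 10.1204
Short position value = −(long value) = -¥10.12

-¥10.12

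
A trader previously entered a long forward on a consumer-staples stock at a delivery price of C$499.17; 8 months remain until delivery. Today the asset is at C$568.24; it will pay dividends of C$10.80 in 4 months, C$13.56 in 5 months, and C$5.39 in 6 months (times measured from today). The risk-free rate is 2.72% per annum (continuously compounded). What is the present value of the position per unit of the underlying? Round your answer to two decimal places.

C$48.61

PV(remaining dividends) I = 10.80·e^(−0.0272·4/12) + 13.56·e^(−0.0272·5/12) + 5.39·e^(−0.0272·6/12) = 29.4269
Current forward F = (S − I)·e^(rT) = (568.24 − 29.4269)·e^(0.0272·8/12) = 538.8131 × 1.018299 = 548.6728
Value (long) = (F − K)·e^(−rT) = (548.6728 − 499.17) × 0.982030 = 48.6132
Value = C$48.61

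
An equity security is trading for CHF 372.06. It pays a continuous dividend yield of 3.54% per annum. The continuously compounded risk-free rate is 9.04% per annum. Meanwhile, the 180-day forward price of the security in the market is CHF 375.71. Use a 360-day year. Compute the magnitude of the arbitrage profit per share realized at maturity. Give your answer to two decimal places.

CHF 6.72 per share

Fair forward: F* = S·e^(carry·T), with carry = (r − q) = 0.0904 − 0.0354 = 0.0550
F* = 372.06 · e^(0.0550 × 180/360) = 372.06 · e^0.027500 = 372.06 × 1.027882 = CHF 382.4338
Market CHF 375.71 < fair CHF 382.4338: forward underpriced → reverse cash-and-carry (short spot, go long the forward).
At maturity, profit = |F_mkt − F*| = |375.71 − 382.4338| = CHF 6.72 per share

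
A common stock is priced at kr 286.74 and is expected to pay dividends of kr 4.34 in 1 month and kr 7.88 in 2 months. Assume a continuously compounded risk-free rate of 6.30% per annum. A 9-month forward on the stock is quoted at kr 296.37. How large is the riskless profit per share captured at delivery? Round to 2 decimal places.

PV(dividends) I = 4.34·e^(−0.0630·1/12) + 7.88·e^(−0.0630·2/12) = 12.1150
Fair forward F* = (S − I)·e^(rT) = (286.74 − 12.1150)·e^0.047250 = 274.6250 × 1.048384 = 287.9125
Market kr 296.37 > fair 287.9125: forward overpriced → cash-and-carry (borrow at r, buy the stock and collect the dividends, short the forward).
Profit at T = |F_mkt − F*| = |296.37 − 287.9125| = kr 8.46 per share

kr 8.46 per share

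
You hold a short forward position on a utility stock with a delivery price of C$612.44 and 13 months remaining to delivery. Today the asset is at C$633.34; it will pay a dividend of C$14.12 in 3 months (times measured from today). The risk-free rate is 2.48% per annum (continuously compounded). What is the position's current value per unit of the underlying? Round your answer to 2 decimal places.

PV(remaining dividends) I = 14.12·e^(−0.0248·3/12) = 14.0327
Current forward F = (S − I)·e^(rT) = (633.34 − 14.0327)·e^(0.0248·13/12) = 619.3073 × 1.027231 = 636.1717
Value (long) = (F − K)·e^(−rT) = (636.1717 − 612.44) × 0.973491 = 23.1026
Short position value = −(long value) = -C$23.10

-C$23.10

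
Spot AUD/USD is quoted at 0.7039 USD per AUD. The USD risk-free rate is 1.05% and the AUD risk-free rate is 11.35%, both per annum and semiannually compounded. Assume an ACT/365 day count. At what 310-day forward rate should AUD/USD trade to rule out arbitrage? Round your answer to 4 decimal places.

By covered interest parity, F = S · (1+r_USD/2)^(2T) / (1+r_AUD/2)^(2T)
= 0.7039 × 1.008934 / 1.098298 = 0.7039 × 0.918634
F = 0.6466 USD per AUD

0.6466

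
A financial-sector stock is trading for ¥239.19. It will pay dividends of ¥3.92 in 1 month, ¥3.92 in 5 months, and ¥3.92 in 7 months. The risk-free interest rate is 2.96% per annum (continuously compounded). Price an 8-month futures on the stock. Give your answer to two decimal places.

PV(dividends) I = 3.92·e^(−0.0296·1/12) + 3.92·e^(−0.0296·5/12) + 3.92·e^(−0.0296·7/12)
I = 3.9103 + 3.8720 + 3.8529 = 11.6352
F = (S − I)·e^(rT) = (239.19 − 11.6352) · e^(0.0296·8/12)
= 227.5548 · e^0.019733 = 227.5548 × 1.019929 = ¥232.09

¥232.09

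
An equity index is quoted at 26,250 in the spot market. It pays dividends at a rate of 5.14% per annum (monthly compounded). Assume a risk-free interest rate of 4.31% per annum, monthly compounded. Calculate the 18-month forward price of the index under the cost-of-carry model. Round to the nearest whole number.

25,926

F = S · (1+r/12)^(12T) / (1+q/12)^(12T)
= 26250 × 1.066662 / 1.079972 = 26250 × 0.987676
F = 25,926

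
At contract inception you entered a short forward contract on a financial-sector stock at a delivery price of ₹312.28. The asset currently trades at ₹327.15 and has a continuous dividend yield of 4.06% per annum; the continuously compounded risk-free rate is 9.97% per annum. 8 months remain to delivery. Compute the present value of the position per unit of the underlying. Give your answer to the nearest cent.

Current fair forward for the remaining 8 months: F = S·e^((r − q)·T), (r − q) = 0.0997 − 0.0406 = 0.0591
F = 327.15 · e^(0.0591 × 8/12) = 327.15 × 1.040186 = 340.2968
Value of long forward = (F − K)·e^(−rT) = (340.2968 − 312.28) · e^(−0.0997·8/12)
= 28.0168 × 0.935694 = 26.22
Short position value = −(long value) = -₹26.22

-₹26.22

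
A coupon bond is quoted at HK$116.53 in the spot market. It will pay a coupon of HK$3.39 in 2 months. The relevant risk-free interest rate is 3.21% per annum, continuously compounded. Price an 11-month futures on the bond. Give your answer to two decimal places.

HK$116.54

PV(coupons) I = 3.39·e^(−0.0321·2/12)
I = 3.3719
F = (S − I)·e^(rT) = (116.53 − 3.3719) · e^(0.0321·11/12)
= 113.1581 · e^0.029425 = 113.1581 × 1.029862 = HK$116.54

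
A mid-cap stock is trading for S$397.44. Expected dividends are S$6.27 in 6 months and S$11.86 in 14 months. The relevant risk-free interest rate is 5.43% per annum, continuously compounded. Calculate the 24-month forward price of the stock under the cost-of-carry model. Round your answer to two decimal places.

S$423.82

PV(dividends) I = 6.27·e^(−0.0543·6/12) + 11.86·e^(−0.0543·14/12)
I = 6.1021 + 11.1320 = 17.2341
F = (S − I)·e^(rT) = (397.44 − 17.2341) · e^(0.0543·24/12)
= 380.2059 · e^0.108600 = 380.2059 × 1.114716 = S$423.82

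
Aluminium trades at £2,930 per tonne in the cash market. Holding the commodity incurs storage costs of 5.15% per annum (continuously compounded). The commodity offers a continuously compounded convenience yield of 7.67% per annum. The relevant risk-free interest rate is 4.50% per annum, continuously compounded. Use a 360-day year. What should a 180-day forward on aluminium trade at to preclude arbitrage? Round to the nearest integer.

£2,959 per tonne

Net carry = r + u − y = 0.0450 + 0.0515 − 0.0767 = 0.0198
F = S·e^((r+u−y)T) = 2930 · e^(0.0198 × 180/360) = 2930 · e^0.009900
= 2930 × 1.009949 = £2,959 per tonne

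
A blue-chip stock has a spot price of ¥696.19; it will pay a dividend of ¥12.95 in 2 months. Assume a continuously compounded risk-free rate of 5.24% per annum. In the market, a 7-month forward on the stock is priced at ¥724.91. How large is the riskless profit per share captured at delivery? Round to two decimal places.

¥20.35 per share

PV(dividends) I = 12.95·e^(−0.0524·2/12) = 12.8374
Fair forward F* = (S − I)·e^(rT) = (696.19 − 12.8374)·e^0.030567 = 683.3526 × 1.031039 = 704.5632
Market ¥724.91 > fair 704.5632: forward overpriced → cash-and-carry (borrow at r, buy the stock and collect the dividends, short the forward).
Profit at T = |F_mkt − F*| = |724.91 − 704.5632| = ¥20.35 per share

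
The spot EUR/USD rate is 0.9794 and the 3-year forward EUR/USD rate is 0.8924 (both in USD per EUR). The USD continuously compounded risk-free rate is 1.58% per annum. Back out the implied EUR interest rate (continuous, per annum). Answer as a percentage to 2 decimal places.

F = S·e^((r_USD − r_EUR)T) ⇒ r_EUR = r_USD − ln(F/S)/T
ln(0.8924/0.9794) = -0.093026; /(3) = -0.031009
r_EUR = 0.0158 + 0.031009 = 0.046809
r_EUR = 4.68%

4.68%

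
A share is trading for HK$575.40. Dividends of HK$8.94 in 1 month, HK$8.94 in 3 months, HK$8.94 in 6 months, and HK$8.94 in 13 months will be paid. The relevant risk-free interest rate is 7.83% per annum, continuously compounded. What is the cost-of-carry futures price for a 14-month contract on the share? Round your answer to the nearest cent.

PV(dividends) I = 8.94·e^(−0.0783·1/12) + 8.94·e^(−0.0783·3/12) + 8.94·e^(−0.0783·6/12) + 8.94·e^(−0.0783·13/12)
I = 8.8819 + 8.7667 + 8.5968 + 8.2129 = 34.4583
F = (S − I)·e^(rT) = (575.40 − 34.4583) · e^(0.0783·14/12)
= 540.9417 · e^0.091350 = 540.9417 × 1.095652 = HK$592.68

HK$592.68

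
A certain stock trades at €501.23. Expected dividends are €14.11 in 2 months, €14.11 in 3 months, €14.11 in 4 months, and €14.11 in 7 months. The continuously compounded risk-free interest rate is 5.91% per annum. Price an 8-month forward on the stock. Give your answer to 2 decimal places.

€463.81

PV(dividends) I = 14.11·e^(−0.0591·2/12) + 14.11·e^(−0.0591·3/12) + 14.11·e^(−0.0591·4/12) + 14.11·e^(−0.0591·7/12)
I = 13.9717 + 13.9031 + 13.8348 + 13.6318 = 55.3414
F = (S − I)·e^(rT) = (501.23 − 55.3414) · e^(0.0591·8/12)
= 445.8886 · e^0.039400 = 445.8886 × 1.040186 = €463.81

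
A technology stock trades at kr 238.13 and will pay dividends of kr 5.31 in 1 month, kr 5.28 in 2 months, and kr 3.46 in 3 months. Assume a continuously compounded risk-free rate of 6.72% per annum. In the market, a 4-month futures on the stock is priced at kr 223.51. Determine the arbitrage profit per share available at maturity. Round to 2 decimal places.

PV(dividends) I = 5.31·e^(−0.0672·1/12) + 5.28·e^(−0.0672·2/12) + 3.46·e^(−0.0672·3/12) = 13.9039
Fair futures F* = (S − I)·e^(rT) = (238.13 − 13.9039)·e^0.022400 = 224.2261 × 1.022653 = 229.3055
Market kr 223.51 < fair 229.3055: forward underpriced → reverse cash-and-carry (short the stock, invest proceeds at r, pay the dividends, go long the forward).
Profit at T = |F_mkt − F*| = |223.51 − 229.3055| = kr 5.80 per share

kr 5.80 per share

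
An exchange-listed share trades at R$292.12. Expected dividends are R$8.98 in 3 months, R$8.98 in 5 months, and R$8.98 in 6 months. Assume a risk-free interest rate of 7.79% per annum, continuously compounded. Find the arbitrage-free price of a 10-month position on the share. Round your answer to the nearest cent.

PV(dividends) I = 8.98·e^(−0.0779·3/12) + 8.98·e^(−0.0779·5/12) + 8.98·e^(−0.0779·6/12)
I = 8.8068 + 8.6932 + 8.6370 = 26.1370
F = (S − I)·e^(rT) = (292.12 − 26.1370) · e^(0.0779·10/12)
= 265.9830 · e^0.064917 = 265.9830 × 1.067070 = R$283.82

R$283.82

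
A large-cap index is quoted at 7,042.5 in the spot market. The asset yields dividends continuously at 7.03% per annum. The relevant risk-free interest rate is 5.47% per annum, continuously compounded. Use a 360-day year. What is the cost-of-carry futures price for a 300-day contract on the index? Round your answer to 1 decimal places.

6,951.5

F = S·e^((r − q)T) = 7042.5 · e^((0.0547 − 0.0703) × 300/360)
= 7042.5 · e^-0.013000 = 7042.5 × 0.987084
F = 6,951.5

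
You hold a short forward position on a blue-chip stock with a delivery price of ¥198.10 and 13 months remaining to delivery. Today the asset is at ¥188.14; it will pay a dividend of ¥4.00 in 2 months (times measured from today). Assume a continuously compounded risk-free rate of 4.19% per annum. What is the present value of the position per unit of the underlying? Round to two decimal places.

PV(remaining dividends) I = 4.00·e^(−0.0419·2/12) = 3.9722
Current forward F = (S − I)·e^(rT) = (188.14 − 3.9722)·e^(0.0419·13/12) = 184.1678 × 1.046438 = 192.7202
Value (long) = (F − K)·e^(−rT) = (192.7202 − 198.10) × 0.955623 = -5.1411
Short position value = −(long value) = ¥5.14

¥5.14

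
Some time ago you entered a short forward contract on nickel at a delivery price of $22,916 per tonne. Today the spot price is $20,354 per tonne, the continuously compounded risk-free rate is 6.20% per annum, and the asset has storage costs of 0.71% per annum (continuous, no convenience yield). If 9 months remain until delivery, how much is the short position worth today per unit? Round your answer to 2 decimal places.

Current fair forward for the remaining 9 months: F = S·e^((r + u)·T), (r + u) = 0.0620 + 0.0071 = 0.0691
F = 20354 · e^(0.0691 × 9/12) = 20354 × 1.05319142 = 21436.6582
Value of long forward = (F − K)·e^(−rT) = (21436.6582 − 22916) · e^(−0.0620·9/12)
= -1479.3418 × 0.95456456 = -1412.13
Short position value = −(long value) = $1412.13

$1412.13 per tonne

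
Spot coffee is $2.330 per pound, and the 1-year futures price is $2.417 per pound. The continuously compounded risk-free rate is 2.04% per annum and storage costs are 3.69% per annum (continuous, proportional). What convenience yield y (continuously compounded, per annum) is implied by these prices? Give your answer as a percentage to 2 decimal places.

2.06%

F = S·e^((r+u−y)T) ⇒ (r+u−y) = ln(F/S)/T
ln(2.417/2.330) = 0.036659; /T ⇒ 0.036659
y = r + u − ln(F/S)/T = 0.0204 + 0.0369 − 0.036659 = 0.020641
y = 2.06%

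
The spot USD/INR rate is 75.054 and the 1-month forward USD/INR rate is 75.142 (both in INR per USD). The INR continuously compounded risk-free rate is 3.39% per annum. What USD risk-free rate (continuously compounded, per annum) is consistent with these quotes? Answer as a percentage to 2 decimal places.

F = S·e^((r_INR − r_USD)T) ⇒ r_USD = r_INR − ln(F/S)/T
ln(75.142/75.054) = 0.001172; /(1/12) = 0.014064
r_USD = 0.0339 − 0.014064 = 0.019836
r_USD = 1.98%

1.98%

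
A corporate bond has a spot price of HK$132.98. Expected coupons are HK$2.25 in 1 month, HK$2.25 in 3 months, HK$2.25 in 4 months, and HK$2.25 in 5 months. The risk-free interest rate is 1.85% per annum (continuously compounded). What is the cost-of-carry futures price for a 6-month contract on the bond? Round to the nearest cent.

HK$125.18

PV(coupons) I = 2.25·e^(−0.0185·1/12) + 2.25·e^(−0.0185·3/12) + 2.25·e^(−0.0185·4/12) + 2.25·e^(−0.0185·5/12)
I = 2.2465 + 2.2396 + 2.2362 + 2.2327 = 8.9550
F = (S − I)·e^(rT) = (132.98 − 8.9550) · e^(0.0185·6/12)
= 124.0250 · e^0.009250 = 124.0250 × 1.009293 = HK$125.18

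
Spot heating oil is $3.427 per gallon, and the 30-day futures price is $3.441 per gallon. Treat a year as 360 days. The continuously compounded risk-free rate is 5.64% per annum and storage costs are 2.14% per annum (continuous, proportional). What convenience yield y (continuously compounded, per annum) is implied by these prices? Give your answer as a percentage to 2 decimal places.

2.89%

F = S·e^((r+u−y)T) ⇒ (r+u−y) = ln(F/S)/T
ln(3.441/3.427) = 0.004077; /T ⇒ 0.048924
y = r + u − ln(F/S)/T = 0.0564 + 0.0214 − 0.048924 = 0.028876
y = 2.89%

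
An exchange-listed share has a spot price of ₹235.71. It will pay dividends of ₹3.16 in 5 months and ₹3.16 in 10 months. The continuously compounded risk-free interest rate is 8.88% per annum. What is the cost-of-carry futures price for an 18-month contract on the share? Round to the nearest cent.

₹262.46

PV(dividends) I = 3.16·e^(−0.0888·5/12) + 3.16·e^(−0.0888·10/12)
I = 3.0452 + 2.9346 = 5.9798
F = (S − I)·e^(rT) = (235.71 − 5.9798) · e^(0.0888·18/12)
= 229.7302 · e^0.133200 = 229.7302 × 1.142478 = ₹262.46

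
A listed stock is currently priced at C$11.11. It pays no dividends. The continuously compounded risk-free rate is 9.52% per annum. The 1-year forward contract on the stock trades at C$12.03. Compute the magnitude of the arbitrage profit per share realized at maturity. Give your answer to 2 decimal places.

Fair forward: F* = S·e^(carry·T), with carry = r = 0.0952
F* = 11.11 · e^(0.0952 × 1) = 11.11 · e^0.095200 = 11.11 × 1.099879 = C$12.2197
Market C$12.03 < fair C$12.2197: forward underpriced → reverse cash-and-carry (short spot, go long the forward).
At maturity, profit = |F_mkt − F*| = |12.03 − 12.2197| = C$0.19 per share

C$0.19 per share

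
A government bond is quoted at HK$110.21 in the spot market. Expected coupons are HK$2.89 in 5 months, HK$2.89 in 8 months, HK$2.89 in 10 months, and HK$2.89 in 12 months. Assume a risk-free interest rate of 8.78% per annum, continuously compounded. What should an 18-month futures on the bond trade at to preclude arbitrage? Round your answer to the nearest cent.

HK$113.35

PV(coupons) I = 2.89·e^(−0.0878·5/12) + 2.89·e^(−0.0878·8/12) + 2.89·e^(−0.0878·10/12) + 2.89·e^(−0.0878·12/12)
I = 2.7862 + 2.7257 + 2.6861 + 2.6471 = 10.8451
F = (S − I)·e^(rT) = (110.21 − 10.8451) · e^(0.0878·18/12)
= 99.3649 · e^0.131700 = 99.3649 × 1.140766 = HK$113.35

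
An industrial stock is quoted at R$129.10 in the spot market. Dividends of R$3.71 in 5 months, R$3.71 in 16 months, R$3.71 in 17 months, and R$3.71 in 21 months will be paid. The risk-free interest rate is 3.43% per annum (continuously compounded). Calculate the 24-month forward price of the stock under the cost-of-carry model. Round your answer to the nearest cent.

PV(dividends) I = 3.71·e^(−0.0343·5/12) + 3.71·e^(−0.0343·16/12) + 3.71·e^(−0.0343·17/12) + 3.71·e^(−0.0343·21/12)
I = 3.6574 + 3.5442 + 3.5340 + 3.4939 = 14.2295
F = (S − I)·e^(rT) = (129.10 − 14.2295) · e^(0.0343·24/12)
= 114.8705 · e^0.068600 = 114.8705 × 1.071008 = R$123.03

R$123.03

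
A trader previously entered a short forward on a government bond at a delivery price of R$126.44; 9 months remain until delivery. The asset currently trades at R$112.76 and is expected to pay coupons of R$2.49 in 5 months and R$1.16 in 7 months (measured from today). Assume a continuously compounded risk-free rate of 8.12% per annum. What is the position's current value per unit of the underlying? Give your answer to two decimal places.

PV(remaining coupons) I = 2.49·e^(−0.0812·5/12) + 1.16·e^(−0.0812·7/12) = 3.5135
Current forward F = (S − I)·e^(rT) = (112.76 − 3.5135)·e^(0.0812·9/12) = 109.2465 × 1.062793 = 116.1064
Value (long) = (F − K)·e^(−rT) = (116.1064 − 126.44) × 0.940917 = -9.7231
Short position value = −(long value) = R$9.72

R$9.72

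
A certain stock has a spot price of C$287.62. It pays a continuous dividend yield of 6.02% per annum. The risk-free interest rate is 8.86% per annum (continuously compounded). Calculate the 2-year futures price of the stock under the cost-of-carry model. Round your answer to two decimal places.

C$304.43

F = S·e^((r − q)T) = 287.62 · e^((0.0886 − 0.0602) × 2)
= 287.62 · e^0.056800 = 287.62 × 1.058444
F = C$304.43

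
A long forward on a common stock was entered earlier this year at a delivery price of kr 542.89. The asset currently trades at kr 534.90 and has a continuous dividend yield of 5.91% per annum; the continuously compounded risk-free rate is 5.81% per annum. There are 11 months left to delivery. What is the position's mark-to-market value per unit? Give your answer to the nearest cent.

-kr 8.04

Current fair forward for the remaining 11 months: F = S·e^((r − q)·T), (r − q) = 0.0581 − 0.0591 = -0.0010
F = 534.90 · e^(-0.0010 × 11/12) = 534.90 × 0.999084 = 534.4100
Value of long forward = (F − K)·e^(−rT) = (534.4100 − 542.89) · e^(−0.0581·11/12)
= -8.4800 × 0.948135 = -8.04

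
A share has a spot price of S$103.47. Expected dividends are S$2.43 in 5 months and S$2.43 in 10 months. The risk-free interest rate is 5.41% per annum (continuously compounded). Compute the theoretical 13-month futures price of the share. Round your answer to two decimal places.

PV(dividends) I = 2.43·e^(−0.0541·5/12) + 2.43·e^(−0.0541·10/12)
I = 2.3758 + 2.3229 = 4.6987
F = (S − I)·e^(rT) = (103.47 − 4.6987) · e^(0.0541·13/12)
= 98.7713 · e^0.058608 = 98.7713 × 1.060359 = S$104.73

S$104.73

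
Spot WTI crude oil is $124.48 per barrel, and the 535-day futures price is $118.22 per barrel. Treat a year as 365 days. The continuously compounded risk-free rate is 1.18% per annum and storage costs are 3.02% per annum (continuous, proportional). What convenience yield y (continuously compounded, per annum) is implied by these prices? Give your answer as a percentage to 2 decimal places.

F = S·e^((r+u−y)T) ⇒ (r+u−y) = ln(F/S)/T
ln(118.22/124.48) = -0.051598; /T ⇒ -0.035202
y = r + u − ln(F/S)/T = 0.0118 + 0.0302 + 0.035202 = 0.077202
y = 7.72%

7.72%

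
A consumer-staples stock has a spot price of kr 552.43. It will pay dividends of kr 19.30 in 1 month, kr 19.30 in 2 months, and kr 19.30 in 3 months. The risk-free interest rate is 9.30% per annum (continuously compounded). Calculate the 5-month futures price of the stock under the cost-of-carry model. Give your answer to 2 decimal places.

PV(dividends) I = 19.30·e^(−0.0930·1/12) + 19.30·e^(−0.0930·2/12) + 19.30·e^(−0.0930·3/12)
I = 19.1510 + 19.0032 + 18.8565 = 57.0107
F = (S − I)·e^(rT) = (552.43 − 57.0107) · e^(0.0930·5/12)
= 495.4193 · e^0.038750 = 495.4193 × 1.039511 = kr 514.99

kr 514.99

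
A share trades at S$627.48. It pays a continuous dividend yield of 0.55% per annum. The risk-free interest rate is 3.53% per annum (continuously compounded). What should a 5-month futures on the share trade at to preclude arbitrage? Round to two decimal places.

F = S·e^((r − q)T) = 627.48 · e^((0.0353 − 0.0055) × 5/12)
= 627.48 · e^0.012417 = 627.48 × 1.012494
F = S$635.32

S$635.32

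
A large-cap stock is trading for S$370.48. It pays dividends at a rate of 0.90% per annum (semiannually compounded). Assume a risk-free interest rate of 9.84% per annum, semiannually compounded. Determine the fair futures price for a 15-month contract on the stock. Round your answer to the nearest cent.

F = S · (1+r/2)^(2T) / (1+q/2)^(2T)
= 370.48 × 1.127576 / 1.011288 = 370.48 × 1.114990
F = S$413.08

S$413.08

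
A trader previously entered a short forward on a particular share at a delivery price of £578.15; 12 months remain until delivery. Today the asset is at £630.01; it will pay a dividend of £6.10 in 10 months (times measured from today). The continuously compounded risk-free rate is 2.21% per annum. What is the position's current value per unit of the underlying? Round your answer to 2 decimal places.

PV(remaining dividends) I = 6.10·e^(−0.0221·10/12) = 5.9887
Current forward F = (S − I)·e^(rT) = (630.01 − 5.9887)·e^(0.0221·12/12) = 624.0213 × 1.022346 = 637.9657
Value (long) = (F − K)·e^(−rT) = (637.9657 − 578.15) × 0.978142 = 58.5082
Short position value = −(long value) = -£58.51

-£58.51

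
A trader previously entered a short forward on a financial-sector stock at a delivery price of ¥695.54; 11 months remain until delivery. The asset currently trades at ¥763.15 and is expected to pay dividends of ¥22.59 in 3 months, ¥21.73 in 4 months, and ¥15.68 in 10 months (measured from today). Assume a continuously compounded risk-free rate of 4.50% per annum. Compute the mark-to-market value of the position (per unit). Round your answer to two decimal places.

PV(remaining dividends) I = 22.59·e^(−0.0450·3/12) + 21.73·e^(−0.0450·4/12) + 15.68·e^(−0.0450·10/12) = 58.8467
Current forward F = (S − I)·e^(rT) = (763.15 − 58.8467)·e^(0.0450·11/12) = 704.3033 × 1.042113 = 733.9636
Value (long) = (F − K)·e^(−rT) = (733.9636 − 695.54) × 0.959589 = 36.8709
Short position value = −(long value) = -¥36.87

-¥36.87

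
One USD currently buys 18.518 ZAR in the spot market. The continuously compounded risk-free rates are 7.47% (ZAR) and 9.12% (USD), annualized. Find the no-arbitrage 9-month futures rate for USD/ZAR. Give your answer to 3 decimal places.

F = S·e^((r_ZAR − r_USD)T) = 18.518 · e^((0.0747 − 0.0912) × 9/12)
= 18.518 · e^-0.012375 = 18.518 × 0.987701
F = 18.290 ZAR per USD

18.290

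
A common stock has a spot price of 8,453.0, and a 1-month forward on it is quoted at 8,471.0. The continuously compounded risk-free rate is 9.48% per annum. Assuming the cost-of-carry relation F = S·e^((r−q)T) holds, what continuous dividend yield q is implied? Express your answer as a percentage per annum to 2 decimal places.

From F = S·e^((r−q)T): (r − q) = ln(F/S)/T
ln(8471.0/8453.0) = ln(1.002129) = 0.002127
(r − q) = 0.002127 / (1/12) = 0.025524
q = r − ln(F/S)/T = 0.0948 − 0.025524 = 0.069276
q = 6.93%

6.93%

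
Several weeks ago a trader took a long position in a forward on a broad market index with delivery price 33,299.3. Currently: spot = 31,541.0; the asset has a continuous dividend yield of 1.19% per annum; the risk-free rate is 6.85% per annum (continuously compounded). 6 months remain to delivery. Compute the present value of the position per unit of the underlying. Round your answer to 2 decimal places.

-824.22

Current fair forward for the remaining 6 months: F = S·e^((r − q)·T), (r − q) = 0.0685 − 0.0119 = 0.0566
F = 31541.0 · e^(0.0566 × 6/12) = 31541.0 × 1.02870425 = 32446.3607
Value of long forward = (F − K)·e^(−rT) = (32446.3607 − 33299.3) · e^(−0.0685·6/12)
= -852.9393 × 0.96632989 = -824.22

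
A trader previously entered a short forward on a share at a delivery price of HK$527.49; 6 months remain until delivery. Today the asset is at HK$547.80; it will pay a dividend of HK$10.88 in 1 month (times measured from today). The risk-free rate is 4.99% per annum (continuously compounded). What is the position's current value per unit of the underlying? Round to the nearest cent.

PV(remaining dividends) I = 10.88·e^(−0.0499·1/12) = 10.8349
Current forward F = (S − I)·e^(rT) = (547.80 − 10.8349)·e^(0.0499·6/12) = 536.9651 × 1.025264 = 550.5310
Value (long) = (F − K)·e^(−rT) = (550.5310 − 527.49) × 0.975359 = 22.4732
Short position value = −(long value) = -HK$22.47

-HK$22.47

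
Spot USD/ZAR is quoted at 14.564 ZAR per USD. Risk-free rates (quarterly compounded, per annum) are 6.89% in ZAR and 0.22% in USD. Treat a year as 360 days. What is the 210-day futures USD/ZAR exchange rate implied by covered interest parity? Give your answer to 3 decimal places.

By covered interest parity, F = S · (1+r_ZAR/4)^(4T) / (1+r_USD/4)^(4T)
= 14.564 × 1.040654 / 1.001284 = 14.564 × 1.039320
F = 15.137 ZAR per USD

15.137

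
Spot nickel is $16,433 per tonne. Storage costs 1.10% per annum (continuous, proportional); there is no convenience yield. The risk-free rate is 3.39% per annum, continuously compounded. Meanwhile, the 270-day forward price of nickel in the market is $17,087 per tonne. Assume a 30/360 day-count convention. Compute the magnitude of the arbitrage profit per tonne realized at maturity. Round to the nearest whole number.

Fair forward: F* = S·e^(carry·T), with carry = (r + u) = 0.0339 + 0.0110 = 0.0449
F* = 16433 · e^(0.0449 × 270/360) = 16433 · e^0.033675 = 16433 × 1.034248 = $16995.7974
Market $17087 > fair $16995.7974: forward overpriced → cash-and-carry (buy spot, short the forward).
At maturity, profit = |F_mkt − F*| = |17087 − 16995.7974| = $91 per tonne

$91 per tonne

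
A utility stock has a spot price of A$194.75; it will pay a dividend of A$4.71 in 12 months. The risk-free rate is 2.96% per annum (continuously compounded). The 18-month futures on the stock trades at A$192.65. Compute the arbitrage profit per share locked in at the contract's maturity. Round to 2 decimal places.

A$6.16 per share

PV(dividends) I = 4.71·e^(−0.0296·12/12) = 4.5726
Fair futures F* = (S − I)·e^(rT) = (194.75 − 4.5726)·e^0.044400 = 190.1774 × 1.045400 = 198.8115
Market A$192.65 < fair 198.8115: forward underpriced → reverse cash-and-carry (short the stock, invest proceeds at r, pay the dividends, go long the forward).
Profit at T = |F_mkt − F*| = |192.65 − 198.8115| = A$6.16 per share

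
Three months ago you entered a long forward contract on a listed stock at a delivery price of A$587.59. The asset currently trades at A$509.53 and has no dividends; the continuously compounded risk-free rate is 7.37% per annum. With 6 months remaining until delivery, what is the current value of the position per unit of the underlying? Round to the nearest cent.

-A$56.80

Current fair forward for the remaining 6 months: F = S·e^(r·T), r = 0.0737
F = 509.53 · e^(0.0737 × 6/12) = 509.53 × 1.037537 = 528.6562
Value of long forward = (F − K)·e^(−rT) = (528.6562 − 587.59) · e^(−0.0737·6/12)
= -58.9338 × 0.963821 = -56.80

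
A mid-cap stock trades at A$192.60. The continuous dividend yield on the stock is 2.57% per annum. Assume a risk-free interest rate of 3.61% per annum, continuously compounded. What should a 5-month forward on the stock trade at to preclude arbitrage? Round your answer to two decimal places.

F = S·e^((r − q)T) = 192.60 · e^((0.0361 − 0.0257) × 5/12)
= 192.60 · e^0.004333 = 192.60 × 1.004342
F = A$193.44

A$193.44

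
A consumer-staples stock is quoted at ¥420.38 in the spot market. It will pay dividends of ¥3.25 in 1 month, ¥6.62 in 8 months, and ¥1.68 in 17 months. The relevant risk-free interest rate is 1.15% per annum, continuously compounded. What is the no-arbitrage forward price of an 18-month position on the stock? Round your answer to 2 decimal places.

PV(dividends) I = 3.25·e^(−0.0115·1/12) + 6.62·e^(−0.0115·8/12) + 1.68·e^(−0.0115·17/12)
I = 3.2469 + 6.5694 + 1.6529 = 11.4692
F = (S − I)·e^(rT) = (420.38 − 11.4692) · e^(0.0115·18/12)
= 408.9108 · e^0.017250 = 408.9108 × 1.017400 = ¥416.03

¥416.03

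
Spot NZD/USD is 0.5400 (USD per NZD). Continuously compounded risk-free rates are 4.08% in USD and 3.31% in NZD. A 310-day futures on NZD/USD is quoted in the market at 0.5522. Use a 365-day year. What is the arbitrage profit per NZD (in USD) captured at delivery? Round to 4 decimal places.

0.0087 per NZD (in USD)

Fair futures: F* = S·e^(carry·T), with carry = (r_USD − r_NZD) = 0.0408 − 0.0331 = 0.0077
F* = 0.5400 · e^(0.0077 × 310/365) = 0.5400 · e^0.006540 = 0.5400 × 1.006561 = 0.5435
Market 0.5522 > fair 0.5435: forward overpriced → cash-and-carry (buy spot, short the forward).
At maturity, profit = |F_mkt − F*| = |0.5522 − 0.5435| = 0.0087 per NZD (in USD)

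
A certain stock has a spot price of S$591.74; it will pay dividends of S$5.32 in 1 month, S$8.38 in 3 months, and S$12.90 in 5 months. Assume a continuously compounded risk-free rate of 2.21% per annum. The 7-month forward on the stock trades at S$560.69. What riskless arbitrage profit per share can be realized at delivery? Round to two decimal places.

PV(dividends) I = 5.32·e^(−0.0221·1/12) + 8.38·e^(−0.0221·3/12) + 12.90·e^(−0.0221·5/12) = 26.4258
Fair forward F* = (S − I)·e^(rT) = (591.74 − 26.4258)·e^0.012892 = 565.3142 × 1.012975 = 572.6492
Market S$560.69 < fair 572.6492: forward underpriced → reverse cash-and-carry (short the stock, invest proceeds at r, pay the dividends, go long the forward).
Profit at T = |F_mkt − F*| = |560.69 − 572.6492| = S$11.96 per share

S$11.96 per share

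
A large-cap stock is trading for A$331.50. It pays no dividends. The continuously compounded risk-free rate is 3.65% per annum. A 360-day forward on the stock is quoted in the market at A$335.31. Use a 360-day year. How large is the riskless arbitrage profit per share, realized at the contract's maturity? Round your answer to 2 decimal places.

A$8.51 per share

Fair forward: F* = S·e^(carry·T), with carry = r = 0.0365
F* = 331.50 · e^(0.0365 × 360/360) = 331.50 · e^0.036500 = 331.50 × 1.037174 = A$343.8232
Market A$335.31 < fair A$343.8232: forward underpriced → reverse cash-and-carry (short spot, go long the forward).
At maturity, profit = |F_mkt − F*| = |335.31 − 343.8232| = A$8.51 per share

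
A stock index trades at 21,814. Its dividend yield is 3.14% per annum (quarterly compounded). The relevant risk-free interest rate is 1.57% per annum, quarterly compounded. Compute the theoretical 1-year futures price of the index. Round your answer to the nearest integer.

F = S · (1+r/4)^(4T) / (1+q/4)^(4T)
= 21814 × 1.015793 / 1.031772 = 21814 × 0.984513
F = 21,476

21,476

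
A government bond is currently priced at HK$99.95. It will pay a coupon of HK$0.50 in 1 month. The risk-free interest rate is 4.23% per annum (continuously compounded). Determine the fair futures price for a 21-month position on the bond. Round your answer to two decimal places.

HK$107.09

PV(coupons) I = 0.50·e^(−0.0423·1/12)
I = 0.4982
F = (S − I)·e^(rT) = (99.95 − 0.4982) · e^(0.0423·21/12)
= 99.4518 · e^0.074025 = 99.4518 × 1.076834 = HK$107.09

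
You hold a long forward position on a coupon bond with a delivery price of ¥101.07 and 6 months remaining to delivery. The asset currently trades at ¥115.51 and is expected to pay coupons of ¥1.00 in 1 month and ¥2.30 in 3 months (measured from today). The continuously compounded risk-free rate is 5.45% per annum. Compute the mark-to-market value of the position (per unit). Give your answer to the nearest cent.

¥13.89

PV(remaining coupons) I = 1.00·e^(−0.0545·1/12) + 2.30·e^(−0.0545·3/12) = 3.2643
Current forward F = (S − I)·e^(rT) = (115.51 − 3.2643)·e^(0.0545·6/12) = 112.2457 × 1.027625 = 115.3465
Value (long) = (F − K)·e^(−rT) = (115.3465 − 101.07) × 0.973118 = 13.8927
Value = ¥13.89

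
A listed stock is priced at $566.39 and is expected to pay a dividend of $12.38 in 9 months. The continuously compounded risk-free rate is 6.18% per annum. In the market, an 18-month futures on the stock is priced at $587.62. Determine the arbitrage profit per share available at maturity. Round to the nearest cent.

$20.82 per share

PV(dividends) I = 12.38·e^(−0.0618·9/12) = 11.8193
Fair futures F* = (S − I)·e^(rT) = (566.39 − 11.8193)·e^0.092700 = 554.5707 × 1.097133 = 608.4378
Market $587.62 < fair 608.4378: forward underpriced → reverse cash-and-carry (short the stock, invest proceeds at r, pay the dividends, go long the forward).
Profit at T = |F_mkt − F*| = |587.62 − 608.4378| = $20.82 per share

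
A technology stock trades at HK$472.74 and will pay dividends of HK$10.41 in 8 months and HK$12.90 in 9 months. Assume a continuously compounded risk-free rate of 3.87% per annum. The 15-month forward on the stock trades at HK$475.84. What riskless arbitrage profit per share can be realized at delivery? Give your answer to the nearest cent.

HK$3.47 per share

PV(dividends) I = 10.41·e^(−0.0387·8/12) + 12.90·e^(−0.0387·9/12) = 22.6758
Fair forward F* = (S − I)·e^(rT) = (472.74 − 22.6758)·e^0.048375 = 450.0642 × 1.049564 = 472.3712
Market HK$475.84 > fair 472.3712: forward overpriced → cash-and-carry (borrow at r, buy the stock and collect the dividends, short the forward).
Profit at T = |F_mkt − F*| = |475.84 − 472.3712| = HK$3.47 per share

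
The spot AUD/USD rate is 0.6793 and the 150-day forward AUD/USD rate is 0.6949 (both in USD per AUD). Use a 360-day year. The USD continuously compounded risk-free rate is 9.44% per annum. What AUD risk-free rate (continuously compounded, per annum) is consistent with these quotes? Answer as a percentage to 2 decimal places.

F = S·e^((r_USD − r_AUD)T) ⇒ r_AUD = r_USD − ln(F/S)/T
ln(0.6949/0.6793) = 0.022705; /(150/360) = 0.054492
r_AUD = 0.0944 − 0.054492 = 0.039908
r_AUD = 3.99%

3.99%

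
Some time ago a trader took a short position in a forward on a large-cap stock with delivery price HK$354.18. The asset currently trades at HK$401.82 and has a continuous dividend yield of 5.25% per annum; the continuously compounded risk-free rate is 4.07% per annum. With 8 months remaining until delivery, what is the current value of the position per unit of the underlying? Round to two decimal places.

-HK$43.30

Current fair forward for the remaining 8 months: F = S·e^((r − q)·T), (r − q) = 0.0407 − 0.0525 = -0.0118
F = 401.82 · e^(-0.0118 × 8/12) = 401.82 × 0.992164 = 398.6713
Value of long forward = (F − K)·e^(−rT) = (398.6713 − 354.18) · e^(−0.0407·8/12)
= 44.4913 × 0.973231 = 43.30
Short position value = −(long value) = -HK$43.30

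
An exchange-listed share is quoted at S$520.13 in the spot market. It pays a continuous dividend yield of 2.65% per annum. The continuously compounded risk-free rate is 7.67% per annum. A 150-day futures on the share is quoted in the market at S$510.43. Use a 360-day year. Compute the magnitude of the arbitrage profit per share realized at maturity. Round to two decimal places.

S$20.69 per share

Fair futures: F* = S·e^(carry·T), with carry = (r − q) = 0.0767 − 0.0265 = 0.0502
F* = 520.13 · e^(0.0502 × 150/360) = 520.13 · e^0.020917 = 520.13 × 1.021137 = S$531.1240
Market S$510.43 < fair S$531.1240: forward underpriced → reverse cash-and-carry (short spot, go long the forward).
At maturity, profit = |F_mkt − F*| = |510.43 − 531.1240| = S$20.69 per share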